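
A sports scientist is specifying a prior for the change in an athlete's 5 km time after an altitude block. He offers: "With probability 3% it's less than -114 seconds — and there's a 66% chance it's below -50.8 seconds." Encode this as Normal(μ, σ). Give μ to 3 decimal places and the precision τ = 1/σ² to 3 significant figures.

For Normal(μ,σ), the p-quantile is μ + z_p·σ. Here z_{0.03} = -1.881, z_{0.66} = 0.4125.
So -114 = μ − 1.881σ and -50.8 = μ + 0.4125σ.
Subtracting: σ = (-50.8 − -114)/(0.4125 − (-1.881)) = 27.559.
Then μ = -114 − (-1.881)·27.559 = -62.167.
Precision τ = 1/σ² = 1/27.56² = 0.00132.

μ = -62.167, τ = 0.00132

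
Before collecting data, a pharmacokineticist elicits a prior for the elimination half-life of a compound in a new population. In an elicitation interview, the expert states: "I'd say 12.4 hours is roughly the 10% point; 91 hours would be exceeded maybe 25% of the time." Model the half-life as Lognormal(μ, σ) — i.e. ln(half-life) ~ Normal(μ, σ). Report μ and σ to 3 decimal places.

If T ~ Lognormal(μ,σ) then ln T ~ Normal(μ,σ), so the p-quantile of ln T is μ + z_p·σ.
ln(12.4) = 2.518 and ln(91) = 4.511; z_{0.1} = -1.282, z_{0.75} = 0.6745.
σ = (4.511 − 2.518)/(0.6745 − (-1.282)) = 1.019.
μ = 2.518 − (-1.282)·1.019 = 3.824.

μ ≈ 3.824, σ ≈ 1.019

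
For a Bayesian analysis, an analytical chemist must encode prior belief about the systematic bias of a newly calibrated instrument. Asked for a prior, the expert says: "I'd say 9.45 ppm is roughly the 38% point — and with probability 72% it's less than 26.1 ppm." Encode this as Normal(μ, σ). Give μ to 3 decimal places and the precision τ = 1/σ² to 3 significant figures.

For Normal(μ,σ), the p-quantile is μ + z_p·σ. Here z_{0.38} = -0.3055, z_{0.72} = 0.5828.
So 9.45 = μ − 0.3055σ and 26.1 = μ + 0.5828σ.
Subtracting: σ = (26.1 − 9.45)/(0.5828 − (-0.3055)) = 18.743.
Then μ = 9.45 − (-0.3055)·18.743 = 15.176.
Precision τ = 1/σ² = 1/18.74² = 0.00285.

μ = 15.176, τ = 0.00285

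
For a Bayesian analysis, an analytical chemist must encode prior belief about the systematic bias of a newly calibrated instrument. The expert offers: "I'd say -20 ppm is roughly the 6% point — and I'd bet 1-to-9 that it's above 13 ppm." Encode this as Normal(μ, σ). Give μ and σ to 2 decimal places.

For Normal(μ,σ), the p-quantile is μ + z_p·σ. Here z_{0.06} = -1.555, z_{0.9} = 1.282.
So -20 = μ − 1.555σ and 13 = μ + 1.282σ.
Subtracting: σ = (13 − -20)/(1.282 − (-1.555)) = 11.63.
Then μ = -20 − (-1.555)·11.63 = -1.91.

μ = -1.91, σ = 11.63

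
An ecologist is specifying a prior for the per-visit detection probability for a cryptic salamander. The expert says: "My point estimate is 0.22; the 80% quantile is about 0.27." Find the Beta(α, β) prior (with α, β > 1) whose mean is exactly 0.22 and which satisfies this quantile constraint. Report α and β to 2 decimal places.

α ≈ 10.11, β ≈ 35.84

With mean 0.22 fixed, write α = 0.22s, β = 0.78s where s = α+β.
Need P(θ < 0.27) = 0.8 under Beta(0.22s, 0.78s). Normal approximation: (q−m)/√(m(1−m)/s) ≈ z_{0.8} = 0.842, so s ≈ 0.22·0.78·(0.842)²/(0.27−0.22)² = 48.6.
At s = 48.6: P(θ<0.27) ≈ 0.806. Adjusting to match 0.8 gives s ≈ 45.95.
So α = 0.22·45.95 ≈ 10.11, β = 0.78·45.95 ≈ 35.84.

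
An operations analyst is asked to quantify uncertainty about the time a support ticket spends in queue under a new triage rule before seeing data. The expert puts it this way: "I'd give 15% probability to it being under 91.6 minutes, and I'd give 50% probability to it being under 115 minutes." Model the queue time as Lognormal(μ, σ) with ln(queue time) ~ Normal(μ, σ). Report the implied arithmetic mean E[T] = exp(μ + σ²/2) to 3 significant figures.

If T ~ Lognormal(μ,σ) then ln T ~ Normal(μ,σ), so the p-quantile of ln T is μ + z_p·σ.
ln(91.6) = 4.517 and ln(115) = 4.745; z_{0.15} = -1.036, z_{0.5} = 0.
σ = (4.745 − 4.517)/(0 − (-1.036)) = 0.220.
μ = 4.517 − (-1.036)·0.220 = 4.745.
E[T] = exp(μ + σ²/2) = exp(4.745 + 0.0241) = 118 minutes.

E[T] ≈ 118 minutes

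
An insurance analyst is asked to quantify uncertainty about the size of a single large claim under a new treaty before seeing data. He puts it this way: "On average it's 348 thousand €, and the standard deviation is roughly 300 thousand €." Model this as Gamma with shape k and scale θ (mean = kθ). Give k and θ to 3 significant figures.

For Gamma(k, scale θ): mean = kθ, variance = kθ², so CV = 1/√k.
CV = SD/mean = 300/348 = 0.8621, hence k = 1/CV² = 1.35.
Then θ = mean/k = 348/1.35 = 259.

k ≈ 1.35, θ ≈ 259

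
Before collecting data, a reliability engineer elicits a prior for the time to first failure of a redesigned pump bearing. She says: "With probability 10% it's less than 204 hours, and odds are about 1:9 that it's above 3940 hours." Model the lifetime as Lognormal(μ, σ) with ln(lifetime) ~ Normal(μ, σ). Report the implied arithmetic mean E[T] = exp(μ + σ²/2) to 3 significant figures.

E[T] ≈ 1750 hours

If T ~ Lognormal(μ,σ) then ln T ~ Normal(μ,σ), so the p-quantile of ln T is μ + z_p·σ.
ln(204) = 5.318 and ln(3940) = 8.279; z_{0.1} = -1.282, z_{0.9} = 1.282.
σ = (8.279 − 5.318)/(1.282 − (-1.282)) = 1.155.
μ = 5.318 − (-1.282)·1.155 = 6.799.
E[T] = exp(μ + σ²/2) = exp(6.799 + 0.6672) = 1750 hours.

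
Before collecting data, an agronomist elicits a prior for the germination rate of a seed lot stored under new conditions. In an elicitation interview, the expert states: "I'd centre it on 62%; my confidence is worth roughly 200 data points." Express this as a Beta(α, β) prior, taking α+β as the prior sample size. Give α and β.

Under the effective-sample-size interpretation, Beta(α, β) has prior mean α/(α+β) and prior sample size α+β.
So α+β = 200 and α/(α+β) = 0.62, giving α = 0.62·200 = 124 and β = 200 − 124 = 76.

α = 124, β = 76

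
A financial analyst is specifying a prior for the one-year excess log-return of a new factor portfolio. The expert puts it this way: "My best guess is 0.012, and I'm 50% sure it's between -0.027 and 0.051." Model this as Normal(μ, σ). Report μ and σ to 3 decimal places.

A symmetric 50% interval runs μ ± z·σ with z = 0.6745.
Half-width = 0.039, so σ = 0.039/0.6745 = 0.058.
μ is the stated best guess, 0.012.

μ = 0.012, σ = 0.058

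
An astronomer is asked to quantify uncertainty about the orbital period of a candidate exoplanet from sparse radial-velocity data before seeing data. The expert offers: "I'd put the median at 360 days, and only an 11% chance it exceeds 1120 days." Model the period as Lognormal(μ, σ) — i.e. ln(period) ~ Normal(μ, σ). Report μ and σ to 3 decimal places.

μ ≈ 5.886, σ ≈ 0.925

If T ~ Lognormal(μ,σ) then ln T ~ Normal(μ,σ), so the p-quantile of ln T is μ + z_p·σ.
ln(360) = 5.886 and ln(1120) = 7.021; z_{0.5} = 0, z_{0.89} = 1.227.
σ = (7.021 − 5.886)/(1.227 − (0)) = 0.925.
μ = 5.886 − (0)·0.925 = 5.886.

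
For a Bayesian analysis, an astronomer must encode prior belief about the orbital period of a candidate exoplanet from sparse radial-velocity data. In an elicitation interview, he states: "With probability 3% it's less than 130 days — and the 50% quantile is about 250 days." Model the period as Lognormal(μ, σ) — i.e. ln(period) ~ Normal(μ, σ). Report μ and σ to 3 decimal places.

μ ≈ 5.521, σ ≈ 0.348

If T ~ Lognormal(μ,σ) then ln T ~ Normal(μ,σ), so the p-quantile of ln T is μ + z_p·σ.
ln(130) = 4.868 and ln(250) = 5.521; z_{0.03} = -1.881, z_{0.5} = 0.
σ = (5.521 − 4.868)/(0 − (-1.881)) = 0.348.
μ = 4.868 − (-1.881)·0.348 = 5.521.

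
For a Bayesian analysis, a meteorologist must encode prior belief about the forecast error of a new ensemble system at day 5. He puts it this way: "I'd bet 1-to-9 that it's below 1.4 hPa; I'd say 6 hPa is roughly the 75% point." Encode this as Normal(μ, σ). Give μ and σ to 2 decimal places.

μ = 4.41, σ = 2.35

For Normal(μ,σ), the p-quantile is μ + z_p·σ. Here z_{0.1} = -1.282, z_{0.75} = 0.6745.
So 1.4 = μ − 1.282σ and 6 = μ + 0.6745σ.
Subtracting: σ = (6 − 1.4)/(0.6745 − (-1.282)) = 2.35.
Then μ = 1.4 − (-1.282)·2.35 = 4.41.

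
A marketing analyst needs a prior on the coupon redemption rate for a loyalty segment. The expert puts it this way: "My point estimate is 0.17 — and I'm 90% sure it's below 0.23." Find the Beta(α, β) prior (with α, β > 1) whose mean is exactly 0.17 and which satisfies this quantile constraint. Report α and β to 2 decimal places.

α ≈ 11.55, β ≈ 56.37

With mean 0.17 fixed, write α = 0.17s, β = 0.83s where s = α+β.
Need P(θ < 0.23) = 0.9 under Beta(0.17s, 0.83s). Normal approximation: (q−m)/√(m(1−m)/s) ≈ z_{0.9} = 1.28, so s ≈ 0.17·0.83·(1.28)²/(0.23−0.17)² = 64.4.
At s = 64.4: P(θ<0.23) ≈ 0.895. Adjusting to match 0.9 gives s ≈ 67.92.
So α = 0.17·67.92 ≈ 11.55, β = 0.83·67.92 ≈ 56.37.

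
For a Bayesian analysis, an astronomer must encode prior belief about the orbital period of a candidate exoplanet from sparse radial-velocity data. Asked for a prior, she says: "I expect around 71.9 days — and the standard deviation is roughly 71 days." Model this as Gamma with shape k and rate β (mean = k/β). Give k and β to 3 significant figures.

k ≈ 1.03, β ≈ 0.0143

For Gamma(k, rate β): mean = k/β, variance = k/β², so CV = 1/√k.
CV = SD/mean = 71/71.9 = 0.9875, hence k = 1/CV² = 1.03.
Then β = k/mean = 1.03/71.9 = 0.0143.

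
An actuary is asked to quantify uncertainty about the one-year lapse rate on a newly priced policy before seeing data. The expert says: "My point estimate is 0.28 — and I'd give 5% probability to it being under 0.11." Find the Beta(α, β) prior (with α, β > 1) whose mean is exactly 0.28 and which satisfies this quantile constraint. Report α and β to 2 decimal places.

With mean 0.28 fixed, write α = 0.28s, β = 0.72s where s = α+β.
Need P(θ < 0.11) = 0.05 under Beta(0.28s, 0.72s). Normal approximation: (q−m)/√(m(1−m)/s) ≈ z_{0.05} = -1.64, so s ≈ 0.28·0.72·(-1.64)²/(0.11−0.28)² = 18.9.
At s = 18.9: P(θ<0.11) ≈ 0.027. Adjusting to match 0.05 gives s ≈ 14.27.
So α = 0.28·14.27 ≈ 4.00, β = 0.72·14.27 ≈ 10.28.

α ≈ 4.00, β ≈ 10.28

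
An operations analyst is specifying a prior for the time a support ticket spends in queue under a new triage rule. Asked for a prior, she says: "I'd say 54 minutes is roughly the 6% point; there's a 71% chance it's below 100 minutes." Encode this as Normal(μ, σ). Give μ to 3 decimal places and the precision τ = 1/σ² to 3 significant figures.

For Normal(μ,σ), the p-quantile is μ + z_p·σ. Here z_{0.06} = -1.555, z_{0.71} = 0.5534.
So 54 = μ − 1.555σ and 100 = μ + 0.5534σ.
Subtracting: σ = (100 − 54)/(0.5534 − (-1.555)) = 21.820.
Then μ = 54 − (-1.555)·21.820 = 87.925.
Precision τ = 1/σ² = 1/21.82² = 0.0021.

μ = 87.925, τ = 0.0021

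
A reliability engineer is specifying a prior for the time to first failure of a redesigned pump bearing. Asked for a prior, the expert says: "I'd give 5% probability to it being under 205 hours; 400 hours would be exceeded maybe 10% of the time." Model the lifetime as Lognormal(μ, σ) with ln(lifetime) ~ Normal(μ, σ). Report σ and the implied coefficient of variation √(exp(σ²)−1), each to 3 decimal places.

σ ≈ 0.228, CV ≈ 0.231

If T ~ Lognormal(μ,σ) then ln T ~ Normal(μ,σ), so the p-quantile of ln T is μ + z_p·σ.
ln(205) = 5.323 and ln(400) = 5.991; z_{0.05} = -1.645, z_{0.9} = 1.282.
σ = (5.991 − 5.323)/(1.282 − (-1.645)) = 0.228.
μ = 5.323 − (-1.645)·0.228 = 5.699.
CV = √(exp(σ²)−1) = √(exp(0.0522)−1) = 0.231.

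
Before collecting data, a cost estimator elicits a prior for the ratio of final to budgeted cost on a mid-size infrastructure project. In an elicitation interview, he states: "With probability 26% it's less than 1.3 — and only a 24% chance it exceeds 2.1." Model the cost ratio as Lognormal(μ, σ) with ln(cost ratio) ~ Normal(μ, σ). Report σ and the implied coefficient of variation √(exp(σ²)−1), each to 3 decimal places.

If T ~ Lognormal(μ,σ) then ln T ~ Normal(μ,σ), so the p-quantile of ln T is μ + z_p·σ.
ln(1.3) = 0.2624 and ln(2.1) = 0.7419; z_{0.26} = -0.6433, z_{0.76} = 0.7063.
σ = (0.7419 − 0.2624)/(0.7063 − (-0.6433)) = 0.355.
μ = 0.2624 − (-0.6433)·0.355 = 0.491.
CV = √(exp(σ²)−1) = √(exp(0.1263)−1) = 0.367.

σ ≈ 0.355, CV ≈ 0.367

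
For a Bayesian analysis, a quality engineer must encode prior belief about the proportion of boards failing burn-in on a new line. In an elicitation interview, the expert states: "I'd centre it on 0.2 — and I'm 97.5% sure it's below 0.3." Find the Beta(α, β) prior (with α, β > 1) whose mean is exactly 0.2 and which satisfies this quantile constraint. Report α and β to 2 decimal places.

With mean 0.2 fixed, write α = 0.2s, β = 0.8s where s = α+β.
Need P(θ < 0.3) = 0.975 under Beta(0.2s, 0.8s). Normal approximation: (q−m)/√(m(1−m)/s) ≈ z_{0.975} = 1.96, so s ≈ 0.2·0.8·(1.96)²/(0.3−0.2)² = 61.5.
At s = 61.5: P(θ<0.3) ≈ 0.967. Adjusting to match 0.975 gives s ≈ 70.80.
So α = 0.2·70.80 ≈ 14.16, β = 0.8·70.80 ≈ 56.64.

α ≈ 14.16, β ≈ 56.64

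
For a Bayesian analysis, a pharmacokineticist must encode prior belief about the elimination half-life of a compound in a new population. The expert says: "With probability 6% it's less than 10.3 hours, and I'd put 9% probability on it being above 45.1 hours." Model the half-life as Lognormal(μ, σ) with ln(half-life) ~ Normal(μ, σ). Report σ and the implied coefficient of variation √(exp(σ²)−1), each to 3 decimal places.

σ ≈ 0.510, CV ≈ 0.545

If T ~ Lognormal(μ,σ) then ln T ~ Normal(μ,σ), so the p-quantile of ln T is μ + z_p·σ.
ln(10.3) = 2.332 and ln(45.1) = 3.809; z_{0.06} = -1.555, z_{0.91} = 1.341.
σ = (3.809 − 2.332)/(1.341 − (-1.555)) = 0.510.
μ = 2.332 − (-1.555)·0.510 = 3.125.
CV = √(exp(σ²)−1) = √(exp(0.2601)−1) = 0.545.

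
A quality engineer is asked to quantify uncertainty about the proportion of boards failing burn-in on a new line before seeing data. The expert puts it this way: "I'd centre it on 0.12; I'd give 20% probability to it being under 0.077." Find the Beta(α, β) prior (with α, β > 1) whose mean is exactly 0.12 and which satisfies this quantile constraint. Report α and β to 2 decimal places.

α ≈ 5.03, β ≈ 36.89

With mean 0.12 fixed, write α = 0.12s, β = 0.88s where s = α+β.
Need P(θ < 0.077) = 0.2 under Beta(0.12s, 0.88s). Normal approximation: (q−m)/√(m(1−m)/s) ≈ z_{0.2} = -0.842, so s ≈ 0.12·0.88·(-0.842)²/(0.077−0.12)² = 40.5.
At s = 40.5: P(θ<0.077) ≈ 0.206. Adjusting to match 0.2 gives s ≈ 41.93.
So α = 0.12·41.93 ≈ 5.03, β = 0.88·41.93 ≈ 36.89.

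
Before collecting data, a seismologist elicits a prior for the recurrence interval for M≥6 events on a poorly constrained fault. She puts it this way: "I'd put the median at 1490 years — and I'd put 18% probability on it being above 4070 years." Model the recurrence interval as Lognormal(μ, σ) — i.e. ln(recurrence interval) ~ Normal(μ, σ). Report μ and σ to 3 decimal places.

μ ≈ 7.307, σ ≈ 1.098

If T ~ Lognormal(μ,σ) then ln T ~ Normal(μ,σ), so the p-quantile of ln T is μ + z_p·σ.
ln(1490) = 7.307 and ln(4070) = 8.311; z_{0.5} = 0, z_{0.82} = 0.9154.
σ = (8.311 − 7.307)/(0.9154 − (0)) = 1.098.
μ = 7.307 − (0)·1.098 = 7.307.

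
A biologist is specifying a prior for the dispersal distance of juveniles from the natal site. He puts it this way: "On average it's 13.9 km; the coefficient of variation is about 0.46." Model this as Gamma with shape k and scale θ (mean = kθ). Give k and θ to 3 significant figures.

k ≈ 4.73, θ ≈ 2.94

For Gamma(k, scale θ): mean = kθ, variance = kθ², so CV = 1/√k.
CV = 0.46, hence k = 1/CV² = 4.73.
Then θ = mean/k = 13.9/4.73 = 2.94.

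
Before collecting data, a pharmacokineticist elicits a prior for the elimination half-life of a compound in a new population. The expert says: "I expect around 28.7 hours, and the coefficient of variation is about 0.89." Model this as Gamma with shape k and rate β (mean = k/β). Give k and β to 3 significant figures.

k ≈ 1.26, β ≈ 0.044

For Gamma(k, rate β): mean = k/β, variance = k/β², so CV = 1/√k.
CV = 0.89, hence k = 1/CV² = 1.26.
Then β = k/mean = 1.26/28.7 = 0.044.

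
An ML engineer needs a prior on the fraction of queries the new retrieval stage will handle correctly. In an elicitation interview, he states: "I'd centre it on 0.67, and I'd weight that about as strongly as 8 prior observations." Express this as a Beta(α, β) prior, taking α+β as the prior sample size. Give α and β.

Under the effective-sample-size interpretation, Beta(α, β) has prior mean α/(α+β) and prior sample size α+β.
So α+β = 8 and α/(α+β) = 0.67, giving α = 0.67·8 = 5.36 and β = 8 − 5.36 = 2.64.

α = 5.36, β = 2.64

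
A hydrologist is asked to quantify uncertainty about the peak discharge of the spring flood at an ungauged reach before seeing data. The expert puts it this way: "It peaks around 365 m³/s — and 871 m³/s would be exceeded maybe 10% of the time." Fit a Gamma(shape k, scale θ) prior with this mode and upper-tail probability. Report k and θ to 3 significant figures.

k ≈ 3.54, θ ≈ 144

Gamma(k,θ) with k>1 has mode (k−1)θ, so θ = 365/(k−1).
Need P(X < 871) = 0.9 with θ tied to k this way. Start at k = 2, θ = 365: P(X<871) ≈ 0.689.
Too low — raise k to concentrate. Iterating converges to k ≈ 3.54.
Then θ = 365/(3.54−1) ≈ 144.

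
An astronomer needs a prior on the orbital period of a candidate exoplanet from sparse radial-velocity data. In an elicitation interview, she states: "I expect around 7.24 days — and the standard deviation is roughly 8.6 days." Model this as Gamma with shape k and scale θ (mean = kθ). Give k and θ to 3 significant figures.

For Gamma(k, scale θ): mean = kθ, variance = kθ², so CV = 1/√k.
CV = SD/mean = 8.6/7.24 = 1.188, hence k = 1/CV² = 0.709.
Then θ = mean/k = 7.24/0.709 = 10.2.

k ≈ 0.709, θ ≈ 10.2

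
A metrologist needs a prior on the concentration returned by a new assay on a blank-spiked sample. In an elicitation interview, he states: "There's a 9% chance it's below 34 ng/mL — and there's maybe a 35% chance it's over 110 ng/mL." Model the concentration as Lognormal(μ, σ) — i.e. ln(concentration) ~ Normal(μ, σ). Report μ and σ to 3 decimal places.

μ ≈ 4.438, σ ≈ 0.680

If T ~ Lognormal(μ,σ) then ln T ~ Normal(μ,σ), so the p-quantile of ln T is μ + z_p·σ.
ln(34) = 3.526 and ln(110) = 4.7; z_{0.09} = -1.341, z_{0.65} = 0.3853.
σ = (4.7 − 3.526)/(0.3853 − (-1.341)) = 0.680.
μ = 3.526 − (-1.341)·0.680 = 4.438.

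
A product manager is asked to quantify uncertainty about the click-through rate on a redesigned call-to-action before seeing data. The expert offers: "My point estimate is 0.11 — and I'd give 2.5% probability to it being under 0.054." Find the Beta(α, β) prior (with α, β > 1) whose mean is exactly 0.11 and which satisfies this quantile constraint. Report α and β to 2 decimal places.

With mean 0.11 fixed, write α = 0.11s, β = 0.89s where s = α+β.
Need P(θ < 0.054) = 0.025 under Beta(0.11s, 0.89s). Normal approximation: (q−m)/√(m(1−m)/s) ≈ z_{0.025} = -1.96, so s ≈ 0.11·0.89·(-1.96)²/(0.054−0.11)² = 119.9.
At s = 119.9: P(θ<0.054) ≈ 0.010. Adjusting to match 0.025 gives s ≈ 88.40.
So α = 0.11·88.40 ≈ 9.72, β = 0.89·88.40 ≈ 78.67.

α ≈ 9.72, β ≈ 78.67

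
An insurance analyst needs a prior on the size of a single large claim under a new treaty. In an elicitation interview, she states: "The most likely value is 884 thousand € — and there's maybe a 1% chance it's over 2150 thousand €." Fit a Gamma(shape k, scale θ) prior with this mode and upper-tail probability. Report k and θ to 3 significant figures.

k ≈ 6.98, θ ≈ 148

Gamma(k,θ) with k>1 has mode (k−1)θ, so θ = 884/(k−1).
Need P(X < 2150) = 0.99 with θ tied to k this way. Start at k = 2, θ = 884: P(X<2150) ≈ 0.698.
Too low — raise k to concentrate. Iterating converges to k ≈ 6.98.
Then θ = 884/(6.98−1) ≈ 148.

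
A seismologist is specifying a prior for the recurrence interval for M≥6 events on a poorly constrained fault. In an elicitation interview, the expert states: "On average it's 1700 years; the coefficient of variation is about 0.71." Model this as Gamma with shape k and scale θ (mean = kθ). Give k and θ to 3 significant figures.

For Gamma(k, scale θ): mean = kθ, variance = kθ², so CV = 1/√k.
CV = 0.71, hence k = 1/CV² = 1.98.
Then θ = mean/k = 1700/1.98 = 857.

k ≈ 1.98, θ ≈ 857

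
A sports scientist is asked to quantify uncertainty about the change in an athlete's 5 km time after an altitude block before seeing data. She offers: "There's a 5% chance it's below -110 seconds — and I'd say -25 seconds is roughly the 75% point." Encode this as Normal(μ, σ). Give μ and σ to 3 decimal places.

For Normal(μ,σ), the p-quantile is μ + z_p·σ. Here z_{0.05} = -1.645, z_{0.75} = 0.6745.
So -110 = μ − 1.645σ and -25 = μ + 0.6745σ.
Subtracting: σ = (-25 − -110)/(0.6745 − (-1.645)) = 36.648.
Then μ = -110 − (-1.645)·36.648 = -49.719.

μ = -49.719, σ = 36.648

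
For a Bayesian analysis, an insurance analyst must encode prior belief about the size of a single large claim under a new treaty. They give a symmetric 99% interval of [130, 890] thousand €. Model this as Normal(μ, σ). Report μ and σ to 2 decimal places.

A symmetric 99% interval runs μ ± z·σ with z = 2.576.
Half-width = 380, so σ = 380/2.576 = 147.53.
μ is the interval midpoint, 510.00.

μ = 510.00, σ = 147.53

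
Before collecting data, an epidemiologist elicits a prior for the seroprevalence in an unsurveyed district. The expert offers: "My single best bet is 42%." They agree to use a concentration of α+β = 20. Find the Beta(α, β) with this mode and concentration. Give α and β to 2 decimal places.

For α,β > 1 the Beta mode is (α−1)/(α+β−2). With α+β = 20, the mode is (α−1)/18.
Set (α−1)/18 = 0.42 → α = 1 + 0.42·18 = 8.56.
β = 20 − α = 11.44.

α = 8.56, β = 11.44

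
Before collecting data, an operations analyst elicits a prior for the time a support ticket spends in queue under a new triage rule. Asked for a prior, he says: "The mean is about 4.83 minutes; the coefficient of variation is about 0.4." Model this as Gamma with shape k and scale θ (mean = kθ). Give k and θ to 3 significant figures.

For Gamma(k, scale θ): mean = kθ, variance = kθ², so CV = 1/√k.
CV = 0.4, hence k = 1/CV² = 6.25.
Then θ = mean/k = 4.83/6.25 = 0.773.

k ≈ 6.25, θ ≈ 0.773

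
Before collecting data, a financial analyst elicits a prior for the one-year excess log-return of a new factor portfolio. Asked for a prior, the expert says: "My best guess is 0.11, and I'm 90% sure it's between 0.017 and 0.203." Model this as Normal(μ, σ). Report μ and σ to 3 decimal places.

μ = 0.110, σ = 0.057

A symmetric 90% interval runs μ ± z·σ with z = 1.645.
Half-width = 0.093, so σ = 0.093/1.645 = 0.057.
μ is the stated best guess, 0.110.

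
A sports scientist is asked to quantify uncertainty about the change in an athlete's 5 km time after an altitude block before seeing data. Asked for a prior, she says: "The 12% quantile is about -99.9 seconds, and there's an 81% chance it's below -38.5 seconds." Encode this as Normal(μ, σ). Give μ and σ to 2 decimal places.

The p-quantile of Normal(μ,σ) is μ + z_p·σ, with z_{0.12} = -1.175 and z_{0.81} = 0.8779.
Eliminate σ: μ = (z₂·x₁ − z₁·x₂)/(z₂ − z₁) = (0.8779·-99.9 − (-1.175)·-38.5)/2.053 = -64.76.
Then σ = (x₂ − x₁)/(z₂ − z₁) = (-38.5 − -99.9)/2.053 = 29.91.

μ = -64.76, σ = 29.91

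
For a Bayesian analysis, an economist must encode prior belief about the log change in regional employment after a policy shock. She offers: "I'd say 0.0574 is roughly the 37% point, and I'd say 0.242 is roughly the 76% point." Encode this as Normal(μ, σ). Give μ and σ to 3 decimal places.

For Normal(μ,σ), the p-quantile is μ + z_p·σ. Here z_{0.37} = -0.3319, z_{0.76} = 0.7063.
So 0.0574 = μ − 0.3319σ and 0.242 = μ + 0.7063σ.
Subtracting: σ = (0.242 − 0.0574)/(0.7063 − (-0.3319)) = 0.178.
Then μ = 0.0574 − (-0.3319)·0.178 = 0.116.

μ = 0.116, σ = 0.178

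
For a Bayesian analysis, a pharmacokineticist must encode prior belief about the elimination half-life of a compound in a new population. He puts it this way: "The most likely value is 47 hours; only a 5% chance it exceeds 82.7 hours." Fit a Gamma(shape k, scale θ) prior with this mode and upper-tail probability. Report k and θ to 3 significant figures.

k ≈ 9.74, θ ≈ 5.38

Gamma(k,θ) with k>1 has mode (k−1)θ, so θ = 47/(k−1).
Need P(X < 82.7) = 0.95 with θ tied to k this way. Start at k = 2, θ = 47: P(X<82.7) ≈ 0.525.
Too low — raise k to concentrate. Iterating converges to k ≈ 9.74.
Then θ = 47/(9.74−1) ≈ 5.38.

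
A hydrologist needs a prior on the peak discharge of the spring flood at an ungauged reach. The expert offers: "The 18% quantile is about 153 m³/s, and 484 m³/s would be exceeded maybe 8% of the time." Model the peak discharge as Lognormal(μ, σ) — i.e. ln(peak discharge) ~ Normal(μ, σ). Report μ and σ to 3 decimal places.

μ ≈ 5.485, σ ≈ 0.496

If T ~ Lognormal(μ,σ) then ln T ~ Normal(μ,σ), so the p-quantile of ln T is μ + z_p·σ.
ln(153) = 5.03 and ln(484) = 6.182; z_{0.18} = -0.9154, z_{0.92} = 1.405.
σ = (6.182 − 5.03)/(1.405 − (-0.9154)) = 0.496.
μ = 5.03 − (-0.9154)·0.496 = 5.485.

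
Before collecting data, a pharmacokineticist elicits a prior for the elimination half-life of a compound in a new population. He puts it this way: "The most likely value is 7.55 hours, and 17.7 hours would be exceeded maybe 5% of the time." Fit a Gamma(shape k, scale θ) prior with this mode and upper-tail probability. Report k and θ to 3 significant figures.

Gamma(k,θ) with k>1 has mode (k−1)θ, so θ = 7.55/(k−1).
Need P(X < 17.7) = 0.95 with θ tied to k this way. Start at k = 2, θ = 7.55: P(X<17.7) ≈ 0.679.
Too low — raise k to concentrate. Iterating converges to k ≈ 4.77.
Then θ = 7.55/(4.77−1) ≈ 2.

k ≈ 4.77, θ ≈ 2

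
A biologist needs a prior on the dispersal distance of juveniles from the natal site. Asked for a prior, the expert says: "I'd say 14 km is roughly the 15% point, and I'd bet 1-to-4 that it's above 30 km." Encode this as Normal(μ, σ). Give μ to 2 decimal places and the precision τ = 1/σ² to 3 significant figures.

μ = 22.83, τ = 0.0138

The p-quantile of Normal(μ,σ) is μ + z_p·σ, with z_{0.15} = -1.036 and z_{0.8} = 0.8416.
Eliminate σ: μ = (z₂·x₁ − z₁·x₂)/(z₂ − z₁) = (0.8416·14 − (-1.036)·30)/1.878 = 22.83.
Then σ = (x₂ − x₁)/(z₂ − z₁) = (30 − 14)/1.878 = 8.52.
Precision τ = 1/σ² = 1/8.519² = 0.0138.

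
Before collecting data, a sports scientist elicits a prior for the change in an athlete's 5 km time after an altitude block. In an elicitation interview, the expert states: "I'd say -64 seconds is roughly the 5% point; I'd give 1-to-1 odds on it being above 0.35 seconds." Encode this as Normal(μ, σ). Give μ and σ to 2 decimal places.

μ = 0.35, σ = 39.12

For Normal(μ,σ), the p-quantile is μ + z_p·σ. Here z_{0.05} = -1.645, z_{0.5} = 0.
So -64 = μ − 1.645σ and 0.35 = μ + 0σ.
Subtracting: σ = (0.35 − -64)/(0 − (-1.645)) = 39.12.
Then μ = -64 − (-1.645)·39.12 = 0.35.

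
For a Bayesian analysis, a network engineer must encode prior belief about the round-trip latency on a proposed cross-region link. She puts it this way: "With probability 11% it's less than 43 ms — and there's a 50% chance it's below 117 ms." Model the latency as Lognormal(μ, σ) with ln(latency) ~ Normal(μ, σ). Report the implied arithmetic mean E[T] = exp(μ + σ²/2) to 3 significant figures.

E[T] ≈ 163 ms

If T ~ Lognormal(μ,σ) then ln T ~ Normal(μ,σ), so the p-quantile of ln T is μ + z_p·σ.
ln(43) = 3.761 and ln(117) = 4.762; z_{0.11} = -1.227, z_{0.5} = 0.
σ = (4.762 − 3.761)/(0 − (-1.227)) = 0.816.
μ = 3.761 − (-1.227)·0.816 = 4.762.
E[T] = exp(μ + σ²/2) = exp(4.762 + 0.3330) = 163 ms.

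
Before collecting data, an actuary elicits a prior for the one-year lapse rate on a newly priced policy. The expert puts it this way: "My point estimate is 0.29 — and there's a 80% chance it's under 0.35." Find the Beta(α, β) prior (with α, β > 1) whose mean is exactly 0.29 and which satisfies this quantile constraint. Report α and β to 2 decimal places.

With mean 0.29 fixed, write α = 0.29s, β = 0.71s where s = α+β.
Need P(θ < 0.35) = 0.8 under Beta(0.29s, 0.71s). Normal approximation: (q−m)/√(m(1−m)/s) ≈ z_{0.8} = 0.842, so s ≈ 0.29·0.71·(0.842)²/(0.35−0.29)² = 40.5.
At s = 40.5: P(θ<0.35) ≈ 0.804. Adjusting to match 0.8 gives s ≈ 39.02.
So α = 0.29·39.02 ≈ 11.32, β = 0.71·39.02 ≈ 27.70.

α ≈ 11.32, β ≈ 27.70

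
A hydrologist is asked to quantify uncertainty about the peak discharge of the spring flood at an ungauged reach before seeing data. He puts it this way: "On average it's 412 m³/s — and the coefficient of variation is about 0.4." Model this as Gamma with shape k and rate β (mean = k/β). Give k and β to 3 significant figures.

k ≈ 6.25, β ≈ 0.0152

For Gamma(k, rate β): mean = k/β, variance = k/β², so CV = 1/√k.
CV = 0.4, hence k = 1/CV² = 6.25.
Then β = k/mean = 6.25/412 = 0.0152.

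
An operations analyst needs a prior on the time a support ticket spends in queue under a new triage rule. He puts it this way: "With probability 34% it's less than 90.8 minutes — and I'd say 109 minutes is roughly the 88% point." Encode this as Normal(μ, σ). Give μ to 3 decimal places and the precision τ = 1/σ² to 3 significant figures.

μ = 95.529, τ = 0.00761

The p-quantile of Normal(μ,σ) is μ + z_p·σ, with z_{0.34} = -0.4125 and z_{0.88} = 1.175.
Eliminate σ: μ = (z₂·x₁ − z₁·x₂)/(z₂ − z₁) = (1.175·90.8 − (-0.4125)·109)/1.587 = 95.529.
Then σ = (x₂ − x₁)/(z₂ − z₁) = (109 − 90.8)/1.587 = 11.465.
Precision τ = 1/σ² = 1/11.46² = 0.00761.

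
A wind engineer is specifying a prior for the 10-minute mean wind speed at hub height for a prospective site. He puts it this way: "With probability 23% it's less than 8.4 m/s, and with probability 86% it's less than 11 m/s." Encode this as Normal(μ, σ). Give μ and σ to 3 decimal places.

μ = 9.456, σ = 1.429

The p-quantile of Normal(μ,σ) is μ + z_p·σ, with z_{0.23} = -0.7388 and z_{0.86} = 1.08.
Eliminate σ: μ = (z₂·x₁ − z₁·x₂)/(z₂ − z₁) = (1.08·8.4 − (-0.7388)·11)/1.819 = 9.456.
Then σ = (x₂ − x₁)/(z₂ − z₁) = (11 − 8.4)/1.819 = 1.429.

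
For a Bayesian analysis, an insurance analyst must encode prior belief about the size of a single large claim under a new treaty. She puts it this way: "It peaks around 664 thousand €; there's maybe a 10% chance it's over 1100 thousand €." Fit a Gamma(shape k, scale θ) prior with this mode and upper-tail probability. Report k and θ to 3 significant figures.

Gamma(k,θ) with k>1 has mode (k−1)θ, so θ = 664/(k−1).
Need P(X < 1100) = 0.9 with θ tied to k this way. Start at k = 2, θ = 664: P(X<1100) ≈ 0.493.
Too low — raise k to concentrate. Iterating converges to k ≈ 8.41.
Then θ = 664/(8.41−1) ≈ 89.6.

k ≈ 8.41, θ ≈ 89.6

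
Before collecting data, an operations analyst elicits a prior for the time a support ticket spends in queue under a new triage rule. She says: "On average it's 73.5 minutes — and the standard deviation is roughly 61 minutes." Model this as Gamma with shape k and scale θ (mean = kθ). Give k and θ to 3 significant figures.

k ≈ 1.45, θ ≈ 50.6

For Gamma(k, scale θ): mean = kθ, variance = kθ², so CV = 1/√k.
CV = SD/mean = 61/73.5 = 0.8299, hence k = 1/CV² = 1.45.
Then θ = mean/k = 73.5/1.45 = 50.6.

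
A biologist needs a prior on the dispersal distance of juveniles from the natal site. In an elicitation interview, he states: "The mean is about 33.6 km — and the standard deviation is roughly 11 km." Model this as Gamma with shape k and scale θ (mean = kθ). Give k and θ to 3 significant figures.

k ≈ 9.33, θ ≈ 3.6

For Gamma(k, scale θ): mean = kθ, variance = kθ², so CV = 1/√k.
CV = SD/mean = 11/33.6 = 0.3274, hence k = 1/CV² = 9.33.
Then θ = mean/k = 33.6/9.33 = 3.6.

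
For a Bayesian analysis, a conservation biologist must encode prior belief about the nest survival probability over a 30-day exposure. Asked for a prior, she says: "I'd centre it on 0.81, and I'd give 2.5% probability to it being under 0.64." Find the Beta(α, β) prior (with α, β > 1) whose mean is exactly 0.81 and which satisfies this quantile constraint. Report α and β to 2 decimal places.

α ≈ 20.60, β ≈ 4.83

With mean 0.81 fixed, write α = 0.81s, β = 0.19s where s = α+β.
Need P(θ < 0.64) = 0.025 under Beta(0.81s, 0.19s). Normal approximation: (q−m)/√(m(1−m)/s) ≈ z_{0.025} = -1.96, so s ≈ 0.81·0.19·(-1.96)²/(0.64−0.81)² = 20.5.
At s = 20.5: P(θ<0.64) ≈ 0.038. Adjusting to match 0.025 gives s ≈ 25.43.
So α = 0.81·25.43 ≈ 20.60, β = 0.19·25.43 ≈ 4.83.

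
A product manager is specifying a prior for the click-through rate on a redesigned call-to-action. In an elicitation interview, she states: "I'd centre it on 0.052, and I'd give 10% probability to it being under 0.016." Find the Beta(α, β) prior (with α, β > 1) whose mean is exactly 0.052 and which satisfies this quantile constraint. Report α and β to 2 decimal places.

α ≈ 2.28, β ≈ 41.51

With mean 0.052 fixed, write α = 0.052s, β = 0.948s where s = α+β.
Need P(θ < 0.016) = 0.1 under Beta(0.052s, 0.948s). Normal approximation: (q−m)/√(m(1−m)/s) ≈ z_{0.1} = -1.28, so s ≈ 0.052·0.948·(-1.28)²/(0.016−0.052)² = 62.5.
At s = 62.5: P(θ<0.016) ≈ 0.054. Adjusting to match 0.1 gives s ≈ 43.78.
So α = 0.052·43.78 ≈ 2.28, β = 0.948·43.78 ≈ 41.51.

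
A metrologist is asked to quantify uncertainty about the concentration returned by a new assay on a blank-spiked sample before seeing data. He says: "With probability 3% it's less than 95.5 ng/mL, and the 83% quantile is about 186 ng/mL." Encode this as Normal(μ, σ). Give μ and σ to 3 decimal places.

For Normal(μ,σ), the p-quantile is μ + z_p·σ. Here z_{0.03} = -1.881, z_{0.83} = 0.9542.
So 95.5 = μ − 1.881σ and 186 = μ + 0.9542σ.
Subtracting: σ = (186 − 95.5)/(0.9542 − (-1.881)) = 31.923.
Then μ = 95.5 − (-1.881)·31.923 = 155.540.

μ = 155.540, σ = 31.923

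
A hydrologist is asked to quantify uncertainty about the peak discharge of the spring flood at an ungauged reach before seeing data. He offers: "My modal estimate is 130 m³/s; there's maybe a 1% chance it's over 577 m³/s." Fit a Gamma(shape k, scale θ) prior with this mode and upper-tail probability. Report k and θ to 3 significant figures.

k ≈ 2.83, θ ≈ 71.1

Gamma(k,θ) with k>1 has mode (k−1)θ, so θ = 130/(k−1).
Need P(X < 577) = 0.99 with θ tied to k this way. Start at k = 2, θ = 130: P(X<577) ≈ 0.936.
Too low — raise k to concentrate. Iterating converges to k ≈ 2.83.
Then θ = 130/(2.83−1) ≈ 71.1.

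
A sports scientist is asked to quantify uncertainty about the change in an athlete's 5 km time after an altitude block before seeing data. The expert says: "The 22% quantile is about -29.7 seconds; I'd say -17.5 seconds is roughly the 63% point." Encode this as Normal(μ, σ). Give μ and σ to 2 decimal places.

μ = -21.17, σ = 11.05

The p-quantile of Normal(μ,σ) is μ + z_p·σ, with z_{0.22} = -0.7722 and z_{0.63} = 0.3319.
Eliminate σ: μ = (z₂·x₁ − z₁·x₂)/(z₂ − z₁) = (0.3319·-29.7 − (-0.7722)·-17.5)/1.104 = -21.17.
Then σ = (x₂ − x₁)/(z₂ − z₁) = (-17.5 − -29.7)/1.104 = 11.05.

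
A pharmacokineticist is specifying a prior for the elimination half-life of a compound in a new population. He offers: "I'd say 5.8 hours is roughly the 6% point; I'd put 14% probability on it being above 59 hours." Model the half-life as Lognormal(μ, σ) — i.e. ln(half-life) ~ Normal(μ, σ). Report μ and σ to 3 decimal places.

If T ~ Lognormal(μ,σ) then ln T ~ Normal(μ,σ), so the p-quantile of ln T is μ + z_p·σ.
ln(5.8) = 1.758 and ln(59) = 4.078; z_{0.06} = -1.555, z_{0.86} = 1.08.
σ = (4.078 − 1.758)/(1.08 − (-1.555)) = 0.880.
μ = 1.758 − (-1.555)·0.880 = 3.127.

μ ≈ 3.127, σ ≈ 0.880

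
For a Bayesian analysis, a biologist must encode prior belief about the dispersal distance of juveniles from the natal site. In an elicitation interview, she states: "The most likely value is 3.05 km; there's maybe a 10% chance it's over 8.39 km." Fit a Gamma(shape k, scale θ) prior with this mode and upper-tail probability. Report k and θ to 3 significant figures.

k ≈ 2.87, θ ≈ 1.63

Gamma(k,θ) with k>1 has mode (k−1)θ, so θ = 3.05/(k−1).
Need P(X < 8.39) = 0.9 with θ tied to k this way. Start at k = 2, θ = 3.05: P(X<8.39) ≈ 0.760.
Too low — raise k to concentrate. Iterating converges to k ≈ 2.87.
Then θ = 3.05/(2.87−1) ≈ 1.63.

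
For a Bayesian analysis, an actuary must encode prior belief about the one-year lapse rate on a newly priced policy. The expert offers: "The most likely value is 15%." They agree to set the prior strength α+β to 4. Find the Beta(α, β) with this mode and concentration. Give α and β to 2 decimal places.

α = 1.30, β = 2.70

For α,β > 1 the Beta mode is (α−1)/(α+β−2). With α+β = 4, the mode is (α−1)/2.
Set (α−1)/2 = 0.15 → α = 1 + 0.15·2 = 1.30.
β = 4 − α = 2.70.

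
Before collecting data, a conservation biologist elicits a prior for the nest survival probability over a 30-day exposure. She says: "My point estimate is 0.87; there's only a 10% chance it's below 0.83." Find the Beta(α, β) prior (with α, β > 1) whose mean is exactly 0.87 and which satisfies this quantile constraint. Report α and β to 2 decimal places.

With mean 0.87 fixed, write α = 0.87s, β = 0.13s where s = α+β.
Need P(θ < 0.83) = 0.1 under Beta(0.87s, 0.13s). Normal approximation: (q−m)/√(m(1−m)/s) ≈ z_{0.1} = -1.28, so s ≈ 0.87·0.13·(-1.28)²/(0.83−0.87)² = 116.1.
At s = 116.1: P(θ<0.83) ≈ 0.105. Adjusting to match 0.1 gives s ≈ 122.30.
So α = 0.87·122.30 ≈ 106.40, β = 0.13·122.30 ≈ 15.90.

α ≈ 106.40, β ≈ 15.90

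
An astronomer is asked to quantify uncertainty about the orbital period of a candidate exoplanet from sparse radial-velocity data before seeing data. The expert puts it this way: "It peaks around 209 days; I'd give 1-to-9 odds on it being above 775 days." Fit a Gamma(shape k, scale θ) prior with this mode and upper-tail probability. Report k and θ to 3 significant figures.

Gamma(k,θ) with k>1 has mode (k−1)θ, so θ = 209/(k−1).
Need P(X < 775) = 0.9 with θ tied to k this way. Start at k = 2, θ = 209: P(X<775) ≈ 0.885.
Too low — raise k to concentrate. Iterating converges to k ≈ 2.08.
Then θ = 209/(2.08−1) ≈ 193.

k ≈ 2.08, θ ≈ 193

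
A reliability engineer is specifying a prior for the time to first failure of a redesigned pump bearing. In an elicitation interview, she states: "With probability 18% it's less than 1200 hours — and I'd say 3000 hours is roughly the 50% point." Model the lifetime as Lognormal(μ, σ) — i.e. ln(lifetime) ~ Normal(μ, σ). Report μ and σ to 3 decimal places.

If T ~ Lognormal(μ,σ) then ln T ~ Normal(μ,σ), so the p-quantile of ln T is μ + z_p·σ.
ln(1200) = 7.09 and ln(3000) = 8.006; z_{0.18} = -0.9154, z_{0.5} = 0.
σ = (8.006 − 7.09)/(0 − (-0.9154)) = 1.001.
μ = 7.09 − (-0.9154)·1.001 = 8.006.

μ ≈ 8.006, σ ≈ 1.001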